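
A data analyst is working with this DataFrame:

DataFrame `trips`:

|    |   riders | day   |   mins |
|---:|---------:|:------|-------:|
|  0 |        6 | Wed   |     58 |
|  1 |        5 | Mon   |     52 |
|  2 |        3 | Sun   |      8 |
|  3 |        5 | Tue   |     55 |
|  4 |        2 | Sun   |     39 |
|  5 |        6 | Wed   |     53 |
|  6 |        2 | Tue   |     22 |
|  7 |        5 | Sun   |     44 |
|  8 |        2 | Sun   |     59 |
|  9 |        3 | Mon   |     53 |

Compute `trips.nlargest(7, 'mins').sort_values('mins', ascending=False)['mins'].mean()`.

take 7 rows with largest mins:
   riders  day  mins
8       2  Sun    59
0       6  Wed    58
3       5  Tue    55
5       6  Wed    53
9       3  Mon    53
1       5  Mon    52
7       5  Sun    44
sort by mins descending:
   riders  day  mins
8       2  Sun    59
0       6  Wed    58
3       5  Tue    55
5       6  Wed    53
9       3  Mon    53
1       5  Mon    52
7       5  Sun    44
The mean of column 'mins' is 53.4285714286.

53.4285714286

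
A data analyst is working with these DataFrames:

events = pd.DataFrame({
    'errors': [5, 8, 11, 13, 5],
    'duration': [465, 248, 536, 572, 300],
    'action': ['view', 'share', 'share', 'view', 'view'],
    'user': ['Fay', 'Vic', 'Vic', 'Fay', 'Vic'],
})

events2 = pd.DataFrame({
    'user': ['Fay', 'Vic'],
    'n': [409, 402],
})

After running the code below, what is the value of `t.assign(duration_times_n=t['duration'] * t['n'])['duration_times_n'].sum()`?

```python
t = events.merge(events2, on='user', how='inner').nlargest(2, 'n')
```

424133

merge on 'user' (how='inner') → 5 rows:
   errors  duration action user    n
0       5       465   view  Fay  409
1       8       248  share  Vic  402
2      11       536  share  Vic  402
3      13       572   view  Fay  409
4       5       300   view  Vic  402
take 2 rows with largest n:
   errors  duration action user    n
0       5       465   view  Fay  409
3      13       572   view  Fay  409
add column duration_times_n = t['duration'] * t['n']:
   errors  duration action user    n  duration_times_n
0       5       465   view  Fay  409            190185
3      13       572   view  Fay  409            233948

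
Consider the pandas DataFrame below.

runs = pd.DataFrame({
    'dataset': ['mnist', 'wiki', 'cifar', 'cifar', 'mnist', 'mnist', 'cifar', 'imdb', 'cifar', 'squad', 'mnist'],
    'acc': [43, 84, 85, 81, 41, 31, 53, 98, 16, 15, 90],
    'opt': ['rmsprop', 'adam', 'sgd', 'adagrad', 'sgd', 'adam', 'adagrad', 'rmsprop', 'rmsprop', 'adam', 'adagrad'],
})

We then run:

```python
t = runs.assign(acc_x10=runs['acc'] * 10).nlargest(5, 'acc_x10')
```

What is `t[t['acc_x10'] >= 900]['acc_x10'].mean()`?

940.0

add column acc_x10 = runs['acc'] * 10:
   dataset  acc      opt  acc_x10
0    mnist   43  rmsprop      430
1     wiki   84     adam      840
2    cifar   85      sgd      850
3    cifar   81  adagrad      810
4    mnist   41      sgd      410
5    mnist   31     adam      310
6    cifar   53  adagrad      530
7     imdb   98  rmsprop      980
8    cifar   16  rmsprop      160
9    squad   15     adam      150
10   mnist   90  adagrad      900
take 5 rows with largest acc_x10:
   dataset  acc      opt  acc_x10
7     imdb   98  rmsprop      980
10   mnist   90  adagrad      900
2    cifar   85      sgd      850
1     wiki   84     adam      840
3    cifar   81  adagrad      810
filter rows where acc_x10 >= 900:
   dataset  acc      opt  acc_x10
7     imdb   98  rmsprop      980
10   mnist   90  adagrad      900
mean of column 'acc_x10' → 940.0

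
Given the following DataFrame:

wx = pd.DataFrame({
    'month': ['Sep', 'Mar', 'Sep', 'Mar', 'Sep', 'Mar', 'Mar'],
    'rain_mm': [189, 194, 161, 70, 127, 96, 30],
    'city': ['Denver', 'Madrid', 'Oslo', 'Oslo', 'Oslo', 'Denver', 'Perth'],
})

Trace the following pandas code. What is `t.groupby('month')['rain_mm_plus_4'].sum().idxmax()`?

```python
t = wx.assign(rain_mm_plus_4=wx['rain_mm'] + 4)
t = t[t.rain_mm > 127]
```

add column rain_mm_plus_4 = wx['rain_mm'] + 4:
  month  rain_mm    city  rain_mm_plus_4
0   Sep      189  Denver             193
1   Mar      194  Madrid             198
2   Sep      161    Oslo             165
3   Mar       70    Oslo              74
4   Sep      127    Oslo             131
5   Mar       96  Denver             100
6   Mar       30   Perth              34
filter rows where rain_mm > 127:
  month  rain_mm    city  rain_mm_plus_4
0   Sep      189  Denver             193
1   Mar      194  Madrid             198
2   Sep      161    Oslo             165
group by month, sum of rain_mm_plus_4:
month
Mar    198
Sep    358
Name: rain_mm_plus_4, dtype: int64

Sep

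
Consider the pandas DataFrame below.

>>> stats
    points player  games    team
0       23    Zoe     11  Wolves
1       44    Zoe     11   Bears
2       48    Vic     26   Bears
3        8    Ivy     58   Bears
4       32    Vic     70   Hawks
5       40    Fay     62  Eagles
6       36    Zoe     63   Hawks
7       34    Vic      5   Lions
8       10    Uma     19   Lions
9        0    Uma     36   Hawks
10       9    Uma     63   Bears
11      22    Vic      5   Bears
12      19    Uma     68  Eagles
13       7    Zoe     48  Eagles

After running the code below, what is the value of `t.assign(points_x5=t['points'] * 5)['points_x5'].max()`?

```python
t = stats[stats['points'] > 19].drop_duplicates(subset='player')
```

filter rows where points > 19:
    points player  games    team
0       23    Zoe     11  Wolves
1       44    Zoe     11   Bears
2       48    Vic     26   Bears
4       32    Vic     70   Hawks
5       40    Fay     62  Eagles
6       36    Zoe     63   Hawks
7       34    Vic      5   Lions
11      22    Vic      5   Bears
drop duplicate player (keep=first):
   points player  games    team
0      23    Zoe     11  Wolves
2      48    Vic     26   Bears
5      40    Fay     62  Eagles
add column points_x5 = t['points'] * 5:
   points player  games    team  points_x5
0      23    Zoe     11  Wolves        115
2      48    Vic     26   Bears        240
5      40    Fay     62  Eagles        200
Then the max of column 'points_x5': 240

240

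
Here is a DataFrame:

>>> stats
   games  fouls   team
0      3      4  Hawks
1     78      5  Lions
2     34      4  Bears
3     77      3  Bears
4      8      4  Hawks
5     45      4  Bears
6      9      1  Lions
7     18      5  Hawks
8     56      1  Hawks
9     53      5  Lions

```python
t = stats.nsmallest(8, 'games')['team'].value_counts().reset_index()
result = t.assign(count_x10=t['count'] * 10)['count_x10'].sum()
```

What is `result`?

take 8 rows with smallest games:
   games  fouls   team
0      3      4  Hawks
4      8      4  Hawks
6      9      1  Lions
7     18      5  Hawks
2     34      4  Bears
5     45      4  Bears
9     53      5  Lions
8     56      1  Hawks
value_counts of team:
team
Hawks    4
Lions    2
Bears    2
Name: count, dtype: int64
reset_index():
    team  count
0  Hawks      4
1  Lions      2
2  Bears      2
add column count_x10 = t['count'] * 10:
    team  count  count_x10
0  Hawks      4         40
1  Lions      2         20
2  Bears      2         20
The sum of column 'count_x10' is 80.

80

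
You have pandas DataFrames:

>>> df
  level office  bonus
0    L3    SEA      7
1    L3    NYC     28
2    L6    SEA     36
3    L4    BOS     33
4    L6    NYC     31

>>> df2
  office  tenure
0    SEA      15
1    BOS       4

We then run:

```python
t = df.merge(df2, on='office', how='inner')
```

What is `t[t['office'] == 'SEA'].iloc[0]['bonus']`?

7

merge on 'office' (how='inner') → 3 rows:
  level office  bonus  tenure
0    L3    SEA      7      15
1    L6    SEA     36      15
2    L4    BOS     33       4
filter rows where office == 'SEA':
  level office  bonus  tenure
0    L3    SEA      7      15
1    L6    SEA     36      15
Finally, value at position 0, column 'bonus' = 7.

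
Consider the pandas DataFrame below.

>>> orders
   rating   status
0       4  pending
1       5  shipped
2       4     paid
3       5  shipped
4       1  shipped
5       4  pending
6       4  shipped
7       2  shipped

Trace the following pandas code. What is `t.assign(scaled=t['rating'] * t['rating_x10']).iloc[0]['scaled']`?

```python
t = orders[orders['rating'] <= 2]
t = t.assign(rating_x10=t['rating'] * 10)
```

filter rows where rating <= 2:
   rating   status
4       1  shipped
7       2  shipped
add column rating_x10 = t['rating'] * 10:
   rating   status  rating_x10
4       1  shipped          10
7       2  shipped          20
add column scaled = t['rating'] * t['rating_x10']:
   rating   status  rating_x10  scaled
4       1  shipped          10      10
7       2  shipped          20      40
Reading off the value at position 0, column 'scaled', we get 10.

10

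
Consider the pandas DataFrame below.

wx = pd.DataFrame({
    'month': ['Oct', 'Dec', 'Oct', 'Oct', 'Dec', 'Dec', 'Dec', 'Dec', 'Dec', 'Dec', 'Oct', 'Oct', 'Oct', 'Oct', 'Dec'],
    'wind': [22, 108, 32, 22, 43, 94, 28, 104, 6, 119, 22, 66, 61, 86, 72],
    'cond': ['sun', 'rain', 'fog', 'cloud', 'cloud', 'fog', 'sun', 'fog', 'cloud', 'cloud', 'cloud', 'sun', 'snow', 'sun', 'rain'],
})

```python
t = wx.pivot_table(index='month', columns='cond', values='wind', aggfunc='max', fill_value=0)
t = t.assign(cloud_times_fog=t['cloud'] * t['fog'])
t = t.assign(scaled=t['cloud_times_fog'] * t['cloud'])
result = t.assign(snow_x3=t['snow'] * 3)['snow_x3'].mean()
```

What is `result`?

91.5

pivot: rows=month, cols=cond, max(wind):
cond   cloud  fog  rain  snow  sun
month                             
Dec      119  104   108     0   28
Oct       22   32     0    61   86
add column cloud_times_fog = t['cloud'] * t['fog']:
cond   cloud  fog  rain  snow  sun  cloud_times_fog
month                                              
Dec      119  104   108     0   28            12376
Oct       22   32     0    61   86              704
add column scaled = t['cloud_times_fog'] * t['cloud']:
cond   cloud  fog  rain  snow  sun  cloud_times_fog   scaled
month                                                       
Dec      119  104   108     0   28            12376  1472744
Oct       22   32     0    61   86              704    15488
add column snow_x3 = t['snow'] * 3:
cond   cloud  fog  rain  snow  sun  cloud_times_fog   scaled  snow_x3
month                                                                
Dec      119  104   108     0   28            12376  1472744        0
Oct       22   32     0    61   86              704    15488      183
Then the mean of column 'snow_x3': 91.5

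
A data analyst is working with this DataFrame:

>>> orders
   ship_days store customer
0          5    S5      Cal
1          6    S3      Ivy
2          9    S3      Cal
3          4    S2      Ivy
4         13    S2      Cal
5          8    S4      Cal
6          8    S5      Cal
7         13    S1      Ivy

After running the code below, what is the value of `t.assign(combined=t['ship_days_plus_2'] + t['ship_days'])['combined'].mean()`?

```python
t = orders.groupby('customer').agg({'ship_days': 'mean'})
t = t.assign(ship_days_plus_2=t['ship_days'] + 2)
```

18.2666666667

group by customer, mean of ship_days:
          ship_days
customer           
Cal        8.600000
Ivy        7.666667
add column ship_days_plus_2 = t['ship_days'] + 2:
          ship_days  ship_days_plus_2
customer                             
Cal        8.600000         10.600000
Ivy        7.666667          9.666667
add column combined = t['ship_days_plus_2'] + t['ship_days']:
          ship_days  ship_days_plus_2   combined
customer                                        
Cal        8.600000         10.600000  19.200000
Ivy        7.666667          9.666667  17.333333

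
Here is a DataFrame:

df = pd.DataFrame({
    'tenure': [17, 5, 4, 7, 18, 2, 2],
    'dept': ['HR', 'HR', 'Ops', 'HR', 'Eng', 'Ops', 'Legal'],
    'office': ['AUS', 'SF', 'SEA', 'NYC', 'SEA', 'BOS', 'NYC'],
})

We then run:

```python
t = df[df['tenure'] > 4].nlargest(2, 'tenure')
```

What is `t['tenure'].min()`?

17

filter rows where tenure > 4:
   tenure dept office
0      17   HR    AUS
1       5   HR     SF
3       7   HR    NYC
4      18  Eng    SEA
take 2 rows with largest tenure:
   tenure dept office
4      18  Eng    SEA
0      17   HR    AUS
min of column 'tenure' → 17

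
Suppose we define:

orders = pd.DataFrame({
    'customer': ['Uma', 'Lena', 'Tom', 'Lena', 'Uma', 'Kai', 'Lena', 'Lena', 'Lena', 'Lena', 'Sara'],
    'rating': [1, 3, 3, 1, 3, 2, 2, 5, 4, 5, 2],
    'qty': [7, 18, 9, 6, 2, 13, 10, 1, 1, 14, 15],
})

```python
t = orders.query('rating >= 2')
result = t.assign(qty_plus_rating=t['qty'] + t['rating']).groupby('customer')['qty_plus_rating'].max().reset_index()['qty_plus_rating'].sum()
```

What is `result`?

70

filter rows where rating >= 2:
   customer  rating  qty
1      Lena       3   18
2       Tom       3    9
4       Uma       3    2
5       Kai       2   13
6      Lena       2   10
7      Lena       5    1
8      Lena       4    1
9      Lena       5   14
10     Sara       2   15
add column qty_plus_rating = t['qty'] + t['rating']:
   customer  rating  qty  qty_plus_rating
1      Lena       3   18               21
2       Tom       3    9               12
4       Uma       3    2                5
5       Kai       2   13               15
6      Lena       2   10               12
7      Lena       5    1                6
8      Lena       4    1                5
9      Lena       5   14               19
10     Sara       2   15               17
group by customer, max of qty_plus_rating:
customer
Kai     15
Lena    21
Sara    17
Tom     12
Uma      5
Name: qty_plus_rating, dtype: int64
reset_index():
  customer  qty_plus_rating
0      Kai               15
1     Lena               21
2     Sara               17
3      Tom               12
4      Uma                5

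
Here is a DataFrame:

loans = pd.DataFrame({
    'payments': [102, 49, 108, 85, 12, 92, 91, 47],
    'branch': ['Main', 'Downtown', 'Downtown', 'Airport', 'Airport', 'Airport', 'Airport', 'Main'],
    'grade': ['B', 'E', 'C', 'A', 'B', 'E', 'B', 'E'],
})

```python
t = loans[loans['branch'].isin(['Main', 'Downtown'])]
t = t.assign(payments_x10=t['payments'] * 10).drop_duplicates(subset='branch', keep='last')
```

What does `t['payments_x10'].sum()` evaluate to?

filter rows where branch in ['Main', 'Downtown']:
   payments    branch grade
0       102      Main     B
1        49  Downtown     E
2       108  Downtown     C
7        47      Main     E
add column payments_x10 = t['payments'] * 10:
   payments    branch grade  payments_x10
0       102      Main     B          1020
1        49  Downtown     E           490
2       108  Downtown     C          1080
7        47      Main     E           470
drop duplicate branch (keep=last):
   payments    branch grade  payments_x10
2       108  Downtown     C          1080
7        47      Main     E           470

1550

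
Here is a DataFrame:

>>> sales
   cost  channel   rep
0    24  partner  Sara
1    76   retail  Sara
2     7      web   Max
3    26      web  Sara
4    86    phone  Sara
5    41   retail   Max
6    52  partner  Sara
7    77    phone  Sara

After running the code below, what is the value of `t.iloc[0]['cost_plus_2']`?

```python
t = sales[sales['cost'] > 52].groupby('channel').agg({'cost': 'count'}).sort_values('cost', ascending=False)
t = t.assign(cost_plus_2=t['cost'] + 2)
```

filter rows where cost > 52:
   cost channel   rep
1    76  retail  Sara
4    86   phone  Sara
7    77   phone  Sara
group by channel, count of cost:
         cost
channel      
phone       2
retail      1
sort by cost descending:
         cost
channel      
phone       2
retail      1
add column cost_plus_2 = t['cost'] + 2:
         cost  cost_plus_2
channel                   
phone       2            4
retail      1            3

4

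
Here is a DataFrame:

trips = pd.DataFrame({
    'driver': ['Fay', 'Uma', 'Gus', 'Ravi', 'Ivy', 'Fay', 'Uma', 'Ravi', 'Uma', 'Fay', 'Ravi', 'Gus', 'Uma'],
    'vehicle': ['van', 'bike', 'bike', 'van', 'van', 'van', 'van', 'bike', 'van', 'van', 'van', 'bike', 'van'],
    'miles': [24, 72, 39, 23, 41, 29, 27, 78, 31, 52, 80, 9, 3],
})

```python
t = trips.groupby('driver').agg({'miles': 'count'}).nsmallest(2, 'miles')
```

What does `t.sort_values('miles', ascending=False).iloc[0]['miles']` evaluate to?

2

group by driver, count of miles:
        miles
driver       
Fay         3
Gus         2
Ivy         1
Ravi        3
Uma         4
take 2 rows with smallest miles:
        miles
driver       
Ivy         1
Gus         2
sort by miles descending:
        miles
driver       
Gus         2
Ivy         1
Then the value at position 0, column 'miles': 2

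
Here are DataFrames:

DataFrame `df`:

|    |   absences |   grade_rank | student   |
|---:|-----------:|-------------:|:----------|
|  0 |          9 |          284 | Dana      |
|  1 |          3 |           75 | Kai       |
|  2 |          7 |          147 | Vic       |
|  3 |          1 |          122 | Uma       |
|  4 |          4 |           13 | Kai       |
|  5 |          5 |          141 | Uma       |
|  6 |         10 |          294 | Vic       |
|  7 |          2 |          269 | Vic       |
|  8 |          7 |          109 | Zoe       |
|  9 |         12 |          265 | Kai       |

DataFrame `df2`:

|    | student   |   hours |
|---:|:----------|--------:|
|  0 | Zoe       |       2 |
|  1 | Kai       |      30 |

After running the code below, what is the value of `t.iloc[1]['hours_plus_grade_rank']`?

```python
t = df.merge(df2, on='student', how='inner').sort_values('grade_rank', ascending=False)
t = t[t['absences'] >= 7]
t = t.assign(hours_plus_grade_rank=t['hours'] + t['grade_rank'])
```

merge on 'student' (how='inner') → 4 rows:
   absences  grade_rank student  hours
0         3          75     Kai     30
1         4          13     Kai     30
2         7         109     Zoe      2
3        12         265     Kai     30
sort by grade_rank descending:
   absences  grade_rank student  hours
3        12         265     Kai     30
2         7         109     Zoe      2
0         3          75     Kai     30
1         4          13     Kai     30
filter rows where absences >= 7:
   absences  grade_rank student  hours
3        12         265     Kai     30
2         7         109     Zoe      2
add column hours_plus_grade_rank = t['hours'] + t['grade_rank']:
   absences  grade_rank student  hours  hours_plus_grade_rank
3        12         265     Kai     30                    295
2         7         109     Zoe      2                    111
So iloc[1]['hours_plus_grade_rank'] = 111.

111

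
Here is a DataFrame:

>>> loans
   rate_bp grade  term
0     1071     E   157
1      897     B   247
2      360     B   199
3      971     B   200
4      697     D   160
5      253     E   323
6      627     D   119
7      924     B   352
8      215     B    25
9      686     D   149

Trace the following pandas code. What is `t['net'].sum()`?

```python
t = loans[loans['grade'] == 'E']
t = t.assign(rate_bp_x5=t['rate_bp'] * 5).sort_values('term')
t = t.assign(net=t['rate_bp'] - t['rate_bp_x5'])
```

-5296

filter rows where grade == 'E':
   rate_bp grade  term
0     1071     E   157
5      253     E   323
add column rate_bp_x5 = t['rate_bp'] * 5:
   rate_bp grade  term  rate_bp_x5
0     1071     E   157        5355
5      253     E   323        1265
sort by term:
   rate_bp grade  term  rate_bp_x5
0     1071     E   157        5355
5      253     E   323        1265
add column net = t['rate_bp'] - t['rate_bp_x5']:
   rate_bp grade  term  rate_bp_x5   net
0     1071     E   157        5355 -4284
5      253     E   323        1265 -1012
So sum() = -5296.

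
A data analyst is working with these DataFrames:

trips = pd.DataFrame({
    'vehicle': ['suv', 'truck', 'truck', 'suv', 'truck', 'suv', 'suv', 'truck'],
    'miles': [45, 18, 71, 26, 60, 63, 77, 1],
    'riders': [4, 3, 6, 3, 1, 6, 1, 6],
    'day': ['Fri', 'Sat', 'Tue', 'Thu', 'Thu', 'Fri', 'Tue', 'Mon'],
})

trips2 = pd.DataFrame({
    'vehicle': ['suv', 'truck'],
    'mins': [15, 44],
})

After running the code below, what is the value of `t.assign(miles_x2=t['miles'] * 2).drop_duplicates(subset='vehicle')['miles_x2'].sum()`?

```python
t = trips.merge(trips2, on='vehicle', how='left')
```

merge on 'vehicle' (how='left') → 8 rows:
  vehicle  miles  riders  day  mins
0     suv     45       4  Fri    15
1   truck     18       3  Sat    44
2   truck     71       6  Tue    44
3     suv     26       3  Thu    15
4   truck     60       1  Thu    44
5     suv     63       6  Fri    15
6     suv     77       1  Tue    15
7   truck      1       6  Mon    44
add column miles_x2 = t['miles'] * 2:
  vehicle  miles  riders  day  mins  miles_x2
0     suv     45       4  Fri    15        90
1   truck     18       3  Sat    44        36
2   truck     71       6  Tue    44       142
3     suv     26       3  Thu    15        52
4   truck     60       1  Thu    44       120
5     suv     63       6  Fri    15       126
6     suv     77       1  Tue    15       154
7   truck      1       6  Mon    44         2
drop duplicate vehicle (keep=first):
  vehicle  miles  riders  day  mins  miles_x2
0     suv     45       4  Fri    15        90
1   truck     18       3  Sat    44        36
Taking the sum of column 'miles_x2' gives 126.

126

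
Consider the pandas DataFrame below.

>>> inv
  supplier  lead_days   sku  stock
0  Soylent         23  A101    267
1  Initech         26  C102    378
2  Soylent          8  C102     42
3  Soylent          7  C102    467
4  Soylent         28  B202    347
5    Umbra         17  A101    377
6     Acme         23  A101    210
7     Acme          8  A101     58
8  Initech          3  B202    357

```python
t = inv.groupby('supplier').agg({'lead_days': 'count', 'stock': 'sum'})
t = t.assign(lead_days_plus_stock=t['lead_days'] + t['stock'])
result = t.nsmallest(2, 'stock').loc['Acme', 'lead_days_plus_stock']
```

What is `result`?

270

group by supplier: count(lead_days), sum(stock):
          lead_days  stock
supplier                  
Acme              2    268
Initech           2    735
Soylent           4   1123
Umbra             1    377
add column lead_days_plus_stock = t['lead_days'] + t['stock']:
          lead_days  stock  lead_days_plus_stock
supplier                                        
Acme              2    268                   270
Initech           2    735                   737
Soylent           4   1123                  1127
Umbra             1    377                   378
take 2 rows with smallest stock:
          lead_days  stock  lead_days_plus_stock
supplier                                        
Acme              2    268                   270
Umbra             1    377                   378
value at row 'Acme', column 'lead_days_plus_stock' → 270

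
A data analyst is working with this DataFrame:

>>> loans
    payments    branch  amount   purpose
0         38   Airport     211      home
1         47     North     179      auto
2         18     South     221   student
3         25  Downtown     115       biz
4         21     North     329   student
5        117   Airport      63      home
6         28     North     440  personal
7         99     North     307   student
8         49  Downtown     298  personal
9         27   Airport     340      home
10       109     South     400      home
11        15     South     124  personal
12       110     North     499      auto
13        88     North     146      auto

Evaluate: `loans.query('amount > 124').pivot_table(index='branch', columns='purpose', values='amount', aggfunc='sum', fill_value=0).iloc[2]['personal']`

filter rows where amount > 124:
    payments    branch  amount   purpose
0         38   Airport     211      home
1         47     North     179      auto
2         18     South     221   student
4         21     North     329   student
6         28     North     440  personal
7         99     North     307   student
8         49  Downtown     298  personal
9         27   Airport     340      home
10       109     South     400      home
12       110     North     499      auto
13        88     North     146      auto
pivot: rows=branch, cols=purpose, sum(amount):
purpose   auto  home  personal  student
branch                                 
Airport      0   551         0        0
Downtown     0     0       298        0
North      824     0       440      636
South        0   400         0      221
value at position 2, column 'personal' → 440

440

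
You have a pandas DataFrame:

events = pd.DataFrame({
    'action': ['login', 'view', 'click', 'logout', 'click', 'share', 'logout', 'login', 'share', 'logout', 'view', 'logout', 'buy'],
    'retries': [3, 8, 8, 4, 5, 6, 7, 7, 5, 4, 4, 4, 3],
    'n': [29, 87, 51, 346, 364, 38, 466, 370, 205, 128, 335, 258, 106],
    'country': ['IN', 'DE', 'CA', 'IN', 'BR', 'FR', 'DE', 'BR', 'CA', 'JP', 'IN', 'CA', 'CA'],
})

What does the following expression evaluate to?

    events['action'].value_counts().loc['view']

value_counts of action:
action
logout    4
login     2
view      2
click     2
share     2
buy       1
Name: count, dtype: int64
value at index 'view' → 2

2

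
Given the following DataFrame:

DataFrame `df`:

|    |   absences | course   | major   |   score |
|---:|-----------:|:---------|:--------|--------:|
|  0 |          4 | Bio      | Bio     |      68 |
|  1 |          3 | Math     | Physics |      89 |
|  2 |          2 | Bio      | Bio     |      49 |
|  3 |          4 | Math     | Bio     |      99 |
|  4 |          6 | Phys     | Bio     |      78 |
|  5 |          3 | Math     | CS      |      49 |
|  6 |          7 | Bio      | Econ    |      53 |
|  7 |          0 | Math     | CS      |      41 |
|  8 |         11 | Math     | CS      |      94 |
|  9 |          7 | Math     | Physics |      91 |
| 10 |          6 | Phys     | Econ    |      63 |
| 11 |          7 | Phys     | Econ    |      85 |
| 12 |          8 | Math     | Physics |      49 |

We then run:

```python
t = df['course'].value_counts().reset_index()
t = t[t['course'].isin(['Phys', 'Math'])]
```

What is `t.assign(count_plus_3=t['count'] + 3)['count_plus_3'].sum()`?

value_counts of course:
course
Math    7
Bio     3
Phys    3
Name: count, dtype: int64
reset_index():
  course  count
0   Math      7
1    Bio      3
2   Phys      3
filter rows where course in ['Phys', 'Math']:
  course  count
0   Math      7
2   Phys      3
add column count_plus_3 = t['count'] + 3:
  course  count  count_plus_3
0   Math      7            10
2   Phys      3             6

16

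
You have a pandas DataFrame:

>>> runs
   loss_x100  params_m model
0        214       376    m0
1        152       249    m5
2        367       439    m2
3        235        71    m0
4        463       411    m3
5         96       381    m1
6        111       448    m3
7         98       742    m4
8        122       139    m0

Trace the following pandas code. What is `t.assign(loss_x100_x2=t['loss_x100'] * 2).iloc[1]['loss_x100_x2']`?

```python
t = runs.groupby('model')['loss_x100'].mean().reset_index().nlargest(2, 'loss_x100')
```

group by model, mean of loss_x100:
model
m0    190.333333
m1     96.000000
m2    367.000000
m3    287.000000
m4     98.000000
m5    152.000000
Name: loss_x100, dtype: float64
reset_index():
  model   loss_x100
0    m0  190.333333
1    m1   96.000000
2    m2  367.000000
3    m3  287.000000
4    m4   98.000000
5    m5  152.000000
take 2 rows with largest loss_x100:
  model  loss_x100
2    m2      367.0
3    m3      287.0
add column loss_x100_x2 = t['loss_x100'] * 2:
  model  loss_x100  loss_x100_x2
2    m2      367.0         734.0
3    m3      287.0         574.0

574.0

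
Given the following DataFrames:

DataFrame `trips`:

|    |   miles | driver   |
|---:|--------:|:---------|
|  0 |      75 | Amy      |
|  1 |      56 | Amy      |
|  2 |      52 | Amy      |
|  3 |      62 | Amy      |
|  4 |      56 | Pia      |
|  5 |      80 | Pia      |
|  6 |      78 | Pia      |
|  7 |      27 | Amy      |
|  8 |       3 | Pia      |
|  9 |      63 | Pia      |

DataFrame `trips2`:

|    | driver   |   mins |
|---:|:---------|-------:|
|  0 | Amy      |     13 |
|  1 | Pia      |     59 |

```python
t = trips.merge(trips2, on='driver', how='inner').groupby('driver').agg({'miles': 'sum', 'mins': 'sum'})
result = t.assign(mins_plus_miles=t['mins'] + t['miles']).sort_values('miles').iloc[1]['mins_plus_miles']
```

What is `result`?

575

merge on 'driver' (how='inner') → 10 rows:
   miles driver  mins
0     75    Amy    13
1     56    Amy    13
2     52    Amy    13
3     62    Amy    13
4     56    Pia    59
5     80    Pia    59
6     78    Pia    59
7     27    Amy    13
8      3    Pia    59
9     63    Pia    59
group by driver: sum(miles), sum(mins):
        miles  mins
driver             
Amy       272    65
Pia       280   295
add column mins_plus_miles = t['mins'] + t['miles']:
        miles  mins  mins_plus_miles
driver                              
Amy       272    65              337
Pia       280   295              575
sort by miles:
        miles  mins  mins_plus_miles
driver                              
Amy       272    65              337
Pia       280   295              575
Hence 575.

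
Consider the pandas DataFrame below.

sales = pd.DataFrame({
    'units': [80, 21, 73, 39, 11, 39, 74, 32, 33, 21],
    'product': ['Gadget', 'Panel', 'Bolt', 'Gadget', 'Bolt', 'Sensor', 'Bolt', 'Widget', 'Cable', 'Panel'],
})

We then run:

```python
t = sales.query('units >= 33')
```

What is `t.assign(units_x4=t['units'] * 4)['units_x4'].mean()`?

filter rows where units >= 33:
   units product
0     80  Gadget
2     73    Bolt
3     39  Gadget
5     39  Sensor
6     74    Bolt
8     33   Cable
add column units_x4 = t['units'] * 4:
   units product  units_x4
0     80  Gadget       320
2     73    Bolt       292
3     39  Gadget       156
5     39  Sensor       156
6     74    Bolt       296
8     33   Cable       132

225.333333333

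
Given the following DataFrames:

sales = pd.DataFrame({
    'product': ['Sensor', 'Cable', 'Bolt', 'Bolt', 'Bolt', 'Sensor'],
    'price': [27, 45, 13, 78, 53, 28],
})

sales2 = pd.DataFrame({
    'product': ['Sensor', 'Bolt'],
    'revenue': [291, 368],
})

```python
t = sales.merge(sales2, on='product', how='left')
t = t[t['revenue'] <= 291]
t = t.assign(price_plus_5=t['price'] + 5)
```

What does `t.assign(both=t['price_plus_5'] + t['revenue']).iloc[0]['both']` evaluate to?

323.0

merge on 'product' (how='left') → 6 rows:
  product  price  revenue
0  Sensor     27    291.0
1   Cable     45      NaN
2    Bolt     13    368.0
3    Bolt     78    368.0
4    Bolt     53    368.0
5  Sensor     28    291.0
filter rows where revenue <= 291:
  product  price  revenue
0  Sensor     27    291.0
5  Sensor     28    291.0
add column price_plus_5 = t['price'] + 5:
  product  price  revenue  price_plus_5
0  Sensor     27    291.0            32
5  Sensor     28    291.0            33
add column both = t['price_plus_5'] + t['revenue']:
  product  price  revenue  price_plus_5   both
0  Sensor     27    291.0            32  323.0
5  Sensor     28    291.0            33  324.0
Then the value at position 0, column 'both': 323.0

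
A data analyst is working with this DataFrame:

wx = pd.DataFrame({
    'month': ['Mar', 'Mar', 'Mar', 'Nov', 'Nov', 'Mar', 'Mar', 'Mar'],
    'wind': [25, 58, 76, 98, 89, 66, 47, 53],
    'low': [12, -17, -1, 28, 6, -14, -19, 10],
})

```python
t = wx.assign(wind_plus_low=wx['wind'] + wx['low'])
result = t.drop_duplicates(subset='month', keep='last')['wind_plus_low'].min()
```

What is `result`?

add column wind_plus_low = wx['wind'] + wx['low']:
  month  wind  low  wind_plus_low
0   Mar    25   12             37
1   Mar    58  -17             41
2   Mar    76   -1             75
3   Nov    98   28            126
4   Nov    89    6             95
5   Mar    66  -14             52
6   Mar    47  -19             28
7   Mar    53   10             63
drop duplicate month (keep=last):
  month  wind  low  wind_plus_low
4   Nov    89    6             95
7   Mar    53   10             63
Then the min of column 'wind_plus_low': 63

63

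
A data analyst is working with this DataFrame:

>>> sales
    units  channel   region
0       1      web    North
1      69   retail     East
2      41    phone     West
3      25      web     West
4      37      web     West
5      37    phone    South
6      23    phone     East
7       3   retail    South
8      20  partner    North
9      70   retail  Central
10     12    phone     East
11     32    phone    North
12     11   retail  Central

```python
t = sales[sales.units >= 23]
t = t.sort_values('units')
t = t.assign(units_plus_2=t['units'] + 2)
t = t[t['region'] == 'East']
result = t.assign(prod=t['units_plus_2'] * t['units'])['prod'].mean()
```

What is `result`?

2737.0

filter rows where units >= 23:
    units channel   region
1      69  retail     East
2      41   phone     West
3      25     web     West
4      37     web     West
5      37   phone    South
6      23   phone     East
9      70  retail  Central
11     32   phone    North
sort by units:
    units channel   region
6      23   phone     East
3      25     web     West
11     32   phone    North
4      37     web     West
5      37   phone    South
2      41   phone     West
1      69  retail     East
9      70  retail  Central
add column units_plus_2 = t['units'] + 2:
    units channel   region  units_plus_2
6      23   phone     East            25
3      25     web     West            27
11     32   phone    North            34
4      37     web     West            39
5      37   phone    South            39
2      41   phone     West            43
1      69  retail     East            71
9      70  retail  Central            72
filter rows where region == 'East':
   units channel region  units_plus_2
6     23   phone   East            25
1     69  retail   East            71
add column prod = t['units_plus_2'] * t['units']:
   units channel region  units_plus_2  prod
6     23   phone   East            25   575
1     69  retail   East            71  4899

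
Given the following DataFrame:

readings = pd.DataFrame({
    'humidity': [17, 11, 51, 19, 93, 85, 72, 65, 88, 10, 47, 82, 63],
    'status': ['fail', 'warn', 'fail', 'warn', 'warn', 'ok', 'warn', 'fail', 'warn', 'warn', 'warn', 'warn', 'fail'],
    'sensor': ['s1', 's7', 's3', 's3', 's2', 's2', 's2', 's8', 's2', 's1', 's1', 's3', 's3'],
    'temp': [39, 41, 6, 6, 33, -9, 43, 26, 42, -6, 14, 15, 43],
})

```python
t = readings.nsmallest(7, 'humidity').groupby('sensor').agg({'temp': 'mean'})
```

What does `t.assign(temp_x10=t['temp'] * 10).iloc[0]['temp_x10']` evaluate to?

156.666666667

take 7 rows with smallest humidity:
    humidity status sensor  temp
9         10   warn     s1    -6
1         11   warn     s7    41
0         17   fail     s1    39
3         19   warn     s3     6
10        47   warn     s1    14
2         51   fail     s3     6
12        63   fail     s3    43
group by sensor, mean of temp:
             temp
sensor           
s1      15.666667
s3      18.333333
s7      41.000000
add column temp_x10 = t['temp'] * 10:
             temp    temp_x10
sensor                       
s1      15.666667  156.666667
s3      18.333333  183.333333
s7      41.000000  410.000000
Hence 156.666666667.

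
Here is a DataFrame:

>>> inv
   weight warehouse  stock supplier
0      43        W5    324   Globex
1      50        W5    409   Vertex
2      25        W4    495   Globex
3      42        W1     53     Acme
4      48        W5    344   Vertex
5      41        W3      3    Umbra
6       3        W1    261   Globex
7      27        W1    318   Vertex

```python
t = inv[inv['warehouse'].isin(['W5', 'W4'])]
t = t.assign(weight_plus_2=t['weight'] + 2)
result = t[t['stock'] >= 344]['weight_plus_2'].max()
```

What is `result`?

52

filter rows where warehouse in ['W5', 'W4']:
   weight warehouse  stock supplier
0      43        W5    324   Globex
1      50        W5    409   Vertex
2      25        W4    495   Globex
4      48        W5    344   Vertex
add column weight_plus_2 = t['weight'] + 2:
   weight warehouse  stock supplier  weight_plus_2
0      43        W5    324   Globex             45
1      50        W5    409   Vertex             52
2      25        W4    495   Globex             27
4      48        W5    344   Vertex             50
filter rows where stock >= 344:
   weight warehouse  stock supplier  weight_plus_2
1      50        W5    409   Vertex             52
2      25        W4    495   Globex             27
4      48        W5    344   Vertex             50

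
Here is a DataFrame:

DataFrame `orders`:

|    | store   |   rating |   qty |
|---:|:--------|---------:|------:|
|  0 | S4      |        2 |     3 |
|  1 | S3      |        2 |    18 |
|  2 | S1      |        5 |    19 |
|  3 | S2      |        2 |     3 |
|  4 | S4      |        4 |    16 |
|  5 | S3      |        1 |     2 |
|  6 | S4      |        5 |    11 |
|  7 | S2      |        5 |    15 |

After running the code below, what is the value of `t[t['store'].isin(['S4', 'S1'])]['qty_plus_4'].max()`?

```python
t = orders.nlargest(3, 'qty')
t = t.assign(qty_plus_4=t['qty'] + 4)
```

take 3 rows with largest qty:
  store  rating  qty
2    S1       5   19
1    S3       2   18
4    S4       4   16
add column qty_plus_4 = t['qty'] + 4:
  store  rating  qty  qty_plus_4
2    S1       5   19          23
1    S3       2   18          22
4    S4       4   16          20
filter rows where store in ['S4', 'S1']:
  store  rating  qty  qty_plus_4
2    S1       5   19          23
4    S4       4   16          20
Reading off the max of column 'qty_plus_4', we get 23.

23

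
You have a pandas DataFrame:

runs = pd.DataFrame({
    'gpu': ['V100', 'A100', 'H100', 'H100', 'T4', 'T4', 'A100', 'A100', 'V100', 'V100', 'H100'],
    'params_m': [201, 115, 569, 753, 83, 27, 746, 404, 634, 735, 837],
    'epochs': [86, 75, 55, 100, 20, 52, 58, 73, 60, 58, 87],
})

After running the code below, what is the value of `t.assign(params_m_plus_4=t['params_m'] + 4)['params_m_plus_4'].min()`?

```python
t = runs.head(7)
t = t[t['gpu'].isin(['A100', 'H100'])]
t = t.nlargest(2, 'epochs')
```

take first 7 rows:
    gpu  params_m  epochs
0  V100       201      86
1  A100       115      75
2  H100       569      55
3  H100       753     100
4    T4        83      20
5    T4        27      52
6  A100       746      58
filter rows where gpu in ['A100', 'H100']:
    gpu  params_m  epochs
1  A100       115      75
2  H100       569      55
3  H100       753     100
6  A100       746      58
take 2 rows with largest epochs:
    gpu  params_m  epochs
3  H100       753     100
1  A100       115      75
add column params_m_plus_4 = t['params_m'] + 4:
    gpu  params_m  epochs  params_m_plus_4
3  H100       753     100              757
1  A100       115      75              119

119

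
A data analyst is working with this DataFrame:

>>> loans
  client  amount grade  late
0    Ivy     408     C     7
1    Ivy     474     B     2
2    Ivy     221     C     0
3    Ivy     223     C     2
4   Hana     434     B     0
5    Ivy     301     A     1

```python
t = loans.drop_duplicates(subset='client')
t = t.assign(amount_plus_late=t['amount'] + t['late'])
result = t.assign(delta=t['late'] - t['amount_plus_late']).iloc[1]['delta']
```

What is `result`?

drop duplicate client (keep=first):
  client  amount grade  late
0    Ivy     408     C     7
4   Hana     434     B     0
add column amount_plus_late = t['amount'] + t['late']:
  client  amount grade  late  amount_plus_late
0    Ivy     408     C     7               415
4   Hana     434     B     0               434
add column delta = t['late'] - t['amount_plus_late']:
  client  amount grade  late  amount_plus_late  delta
0    Ivy     408     C     7               415   -408
4   Hana     434     B     0               434   -434
Finally, value at position 1, column 'delta' = -434.

-434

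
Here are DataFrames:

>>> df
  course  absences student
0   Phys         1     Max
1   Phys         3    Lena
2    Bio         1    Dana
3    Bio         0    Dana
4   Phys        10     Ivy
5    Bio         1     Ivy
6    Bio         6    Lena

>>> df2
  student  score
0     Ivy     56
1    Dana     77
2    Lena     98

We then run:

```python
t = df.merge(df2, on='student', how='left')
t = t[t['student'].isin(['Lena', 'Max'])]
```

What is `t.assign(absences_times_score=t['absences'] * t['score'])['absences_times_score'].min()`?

merge on 'student' (how='left') → 7 rows:
  course  absences student  score
0   Phys         1     Max    NaN
1   Phys         3    Lena   98.0
2    Bio         1    Dana   77.0
3    Bio         0    Dana   77.0
4   Phys        10     Ivy   56.0
5    Bio         1     Ivy   56.0
6    Bio         6    Lena   98.0
filter rows where student in ['Lena', 'Max']:
  course  absences student  score
0   Phys         1     Max    NaN
1   Phys         3    Lena   98.0
6    Bio         6    Lena   98.0
add column absences_times_score = t['absences'] * t['score']:
  course  absences student  score  absences_times_score
0   Phys         1     Max    NaN                   NaN
1   Phys         3    Lena   98.0                 294.0
6    Bio         6    Lena   98.0                 588.0
The min of column 'absences_times_score' is 294.0.

294.0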